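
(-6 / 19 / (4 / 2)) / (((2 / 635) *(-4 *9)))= 635 / 456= 1.39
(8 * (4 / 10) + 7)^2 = 104.04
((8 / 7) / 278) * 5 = 0.02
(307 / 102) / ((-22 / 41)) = -12587 / 2244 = -5.61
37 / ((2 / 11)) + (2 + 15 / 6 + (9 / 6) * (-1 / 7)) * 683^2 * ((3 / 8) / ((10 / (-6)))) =-12589505 / 28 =-449625.18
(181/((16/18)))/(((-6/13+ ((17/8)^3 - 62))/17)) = -65.48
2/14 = 1/7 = 0.14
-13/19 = -0.68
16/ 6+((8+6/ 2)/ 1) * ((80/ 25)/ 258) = 1808/ 645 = 2.80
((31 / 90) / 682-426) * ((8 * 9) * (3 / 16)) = -2530437 / 440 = -5750.99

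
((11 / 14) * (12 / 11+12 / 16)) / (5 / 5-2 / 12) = 243 / 140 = 1.74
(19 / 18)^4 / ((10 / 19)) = 2476099 / 1049760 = 2.36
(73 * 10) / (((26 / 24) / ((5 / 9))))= 374.36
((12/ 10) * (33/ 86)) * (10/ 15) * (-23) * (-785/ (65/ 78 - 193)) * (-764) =1092486384/ 49579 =22035.26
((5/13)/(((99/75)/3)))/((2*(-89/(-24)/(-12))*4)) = -0.35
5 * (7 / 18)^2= 245 / 324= 0.76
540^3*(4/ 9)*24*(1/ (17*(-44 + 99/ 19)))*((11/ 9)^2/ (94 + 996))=-433382400/ 124151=-3490.77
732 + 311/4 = 3239/4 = 809.75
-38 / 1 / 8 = -19 / 4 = -4.75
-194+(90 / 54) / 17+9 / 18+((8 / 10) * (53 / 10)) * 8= -406679 / 2550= -159.48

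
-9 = -9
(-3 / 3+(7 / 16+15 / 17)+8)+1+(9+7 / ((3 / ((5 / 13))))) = 203857 / 10608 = 19.22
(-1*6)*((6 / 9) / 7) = -4 / 7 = -0.57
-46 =-46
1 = 1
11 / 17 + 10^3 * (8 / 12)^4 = 272891 / 1377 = 198.18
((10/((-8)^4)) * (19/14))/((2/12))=285/14336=0.02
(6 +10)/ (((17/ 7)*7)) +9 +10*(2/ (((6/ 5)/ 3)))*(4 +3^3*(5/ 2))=60944/ 17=3584.94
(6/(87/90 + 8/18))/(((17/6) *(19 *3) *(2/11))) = 5940/41021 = 0.14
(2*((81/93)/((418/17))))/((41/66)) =2754/24149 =0.11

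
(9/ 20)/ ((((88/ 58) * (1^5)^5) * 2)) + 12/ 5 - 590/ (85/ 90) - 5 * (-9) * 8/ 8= -3453711/ 5984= -577.16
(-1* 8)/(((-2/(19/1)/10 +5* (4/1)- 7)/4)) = -1520/617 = -2.46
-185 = -185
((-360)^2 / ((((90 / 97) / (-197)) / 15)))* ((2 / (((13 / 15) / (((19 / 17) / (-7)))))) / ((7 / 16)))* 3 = 11292960384000 / 10829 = 1042844250.07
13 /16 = 0.81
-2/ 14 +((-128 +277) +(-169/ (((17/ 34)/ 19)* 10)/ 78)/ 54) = 1686311/ 11340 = 148.70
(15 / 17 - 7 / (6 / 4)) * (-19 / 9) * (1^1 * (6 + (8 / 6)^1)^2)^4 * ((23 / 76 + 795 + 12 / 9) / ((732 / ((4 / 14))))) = 240460377603388448 / 11573190657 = 20777362.50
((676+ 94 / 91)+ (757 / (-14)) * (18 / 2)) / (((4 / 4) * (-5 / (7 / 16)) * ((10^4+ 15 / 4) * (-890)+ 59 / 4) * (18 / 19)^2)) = 12509011 / 6000127267680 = 0.00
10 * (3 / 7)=4.29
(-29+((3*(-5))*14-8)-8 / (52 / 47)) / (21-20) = -3305 / 13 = -254.23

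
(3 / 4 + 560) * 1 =2243 / 4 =560.75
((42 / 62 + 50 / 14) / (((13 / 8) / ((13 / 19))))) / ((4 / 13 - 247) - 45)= -5993 / 977151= -0.01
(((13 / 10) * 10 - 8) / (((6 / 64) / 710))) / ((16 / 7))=49700 / 3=16566.67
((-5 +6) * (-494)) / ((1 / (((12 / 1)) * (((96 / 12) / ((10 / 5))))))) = -23712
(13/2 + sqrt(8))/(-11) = -13/22 - 2 * sqrt(2)/11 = -0.85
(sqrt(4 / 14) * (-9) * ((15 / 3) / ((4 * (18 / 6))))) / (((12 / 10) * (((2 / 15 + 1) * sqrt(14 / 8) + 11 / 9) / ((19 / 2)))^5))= -1902986171802311591363203125 * sqrt(2) / 67956278415148378456 + 2517359044251450327908203125 * sqrt(14) / 237846974453019324596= -865.78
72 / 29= 2.48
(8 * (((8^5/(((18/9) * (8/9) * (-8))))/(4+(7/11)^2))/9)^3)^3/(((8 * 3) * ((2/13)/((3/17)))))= -840190949400395385391477174794564594040832/4539943523554528577789977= -185066387949815644.54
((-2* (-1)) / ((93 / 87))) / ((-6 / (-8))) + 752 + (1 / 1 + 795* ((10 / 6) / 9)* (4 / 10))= 227213 / 279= 814.38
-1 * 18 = -18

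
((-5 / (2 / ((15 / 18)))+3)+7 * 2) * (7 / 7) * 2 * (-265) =-7905.83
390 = 390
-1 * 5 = -5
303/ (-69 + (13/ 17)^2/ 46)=-4028082/ 917117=-4.39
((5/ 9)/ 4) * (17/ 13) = 85/ 468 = 0.18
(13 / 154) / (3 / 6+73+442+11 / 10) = 0.00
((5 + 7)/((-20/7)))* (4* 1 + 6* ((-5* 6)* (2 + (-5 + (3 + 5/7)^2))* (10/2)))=1427712/35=40791.77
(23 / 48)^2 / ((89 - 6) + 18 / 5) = 2645 / 997632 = 0.00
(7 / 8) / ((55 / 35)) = 49 / 88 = 0.56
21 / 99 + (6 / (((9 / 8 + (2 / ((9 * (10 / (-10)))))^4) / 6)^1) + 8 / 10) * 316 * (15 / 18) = 16832158663 / 1952841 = 8619.32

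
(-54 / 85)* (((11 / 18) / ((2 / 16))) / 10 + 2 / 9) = -192 / 425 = -0.45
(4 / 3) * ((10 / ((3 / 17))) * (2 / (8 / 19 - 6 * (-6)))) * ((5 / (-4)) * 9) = -8075 / 173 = -46.68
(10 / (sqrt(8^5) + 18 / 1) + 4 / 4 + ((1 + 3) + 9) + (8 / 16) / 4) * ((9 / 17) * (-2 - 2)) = -8245647 / 275774 - 11520 * sqrt(2) / 137887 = -30.02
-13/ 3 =-4.33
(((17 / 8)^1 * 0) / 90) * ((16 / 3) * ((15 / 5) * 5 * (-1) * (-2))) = 0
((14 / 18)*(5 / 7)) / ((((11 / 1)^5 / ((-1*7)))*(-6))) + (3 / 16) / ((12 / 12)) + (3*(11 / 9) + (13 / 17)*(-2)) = 2749628483 / 1182758544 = 2.32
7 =7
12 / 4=3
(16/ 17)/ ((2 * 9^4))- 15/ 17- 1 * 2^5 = -32.88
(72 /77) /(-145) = -0.01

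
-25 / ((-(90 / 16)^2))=0.79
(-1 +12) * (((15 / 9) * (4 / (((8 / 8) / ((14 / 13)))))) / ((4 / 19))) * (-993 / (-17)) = 4842530 / 221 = 21911.90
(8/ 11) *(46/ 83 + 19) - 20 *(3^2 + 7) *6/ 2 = -863496/ 913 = -945.78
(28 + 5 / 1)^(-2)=1 / 1089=0.00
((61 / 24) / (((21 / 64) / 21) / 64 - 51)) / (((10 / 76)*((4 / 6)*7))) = -593408 / 7311325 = -0.08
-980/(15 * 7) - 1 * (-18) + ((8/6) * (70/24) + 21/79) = 9116/711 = 12.82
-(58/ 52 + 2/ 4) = -21/ 13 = -1.62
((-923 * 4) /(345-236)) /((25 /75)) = -11076 /109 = -101.61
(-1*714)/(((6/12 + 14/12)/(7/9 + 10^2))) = -215866/5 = -43173.20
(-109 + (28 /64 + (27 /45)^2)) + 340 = 92719 /400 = 231.80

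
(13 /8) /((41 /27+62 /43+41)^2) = 1347921 /1603001504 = 0.00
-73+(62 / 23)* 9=-1121 / 23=-48.74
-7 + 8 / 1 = 1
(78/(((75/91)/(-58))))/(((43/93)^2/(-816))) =968498137152/46225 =20951825.57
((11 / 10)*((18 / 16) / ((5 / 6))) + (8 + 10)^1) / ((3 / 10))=1299 / 20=64.95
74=74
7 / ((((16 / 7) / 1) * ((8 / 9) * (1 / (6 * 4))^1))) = 1323 / 16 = 82.69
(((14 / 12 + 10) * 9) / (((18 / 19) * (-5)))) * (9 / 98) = -3819 / 1960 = -1.95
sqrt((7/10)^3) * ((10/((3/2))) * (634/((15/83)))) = 13697.20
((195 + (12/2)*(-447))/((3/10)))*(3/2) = -12435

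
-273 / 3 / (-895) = 91 / 895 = 0.10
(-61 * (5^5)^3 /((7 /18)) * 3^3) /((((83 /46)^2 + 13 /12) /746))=-535552348205566406250 /24101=-22221167097031924.25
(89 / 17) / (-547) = -89 / 9299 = -0.01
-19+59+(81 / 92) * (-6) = 1597 / 46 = 34.72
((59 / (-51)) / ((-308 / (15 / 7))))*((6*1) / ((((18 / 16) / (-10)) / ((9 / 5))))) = -7080 / 9163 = -0.77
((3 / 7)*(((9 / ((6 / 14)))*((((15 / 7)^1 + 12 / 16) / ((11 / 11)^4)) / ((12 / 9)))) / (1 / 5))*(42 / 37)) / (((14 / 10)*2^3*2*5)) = 32805 / 33152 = 0.99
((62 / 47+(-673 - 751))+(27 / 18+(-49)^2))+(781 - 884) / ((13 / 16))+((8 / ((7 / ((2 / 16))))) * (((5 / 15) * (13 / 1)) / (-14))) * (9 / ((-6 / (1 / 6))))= 612955019 / 718536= 853.06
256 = 256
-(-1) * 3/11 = 0.27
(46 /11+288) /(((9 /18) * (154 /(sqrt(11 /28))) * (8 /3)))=0.89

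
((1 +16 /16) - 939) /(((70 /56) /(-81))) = 303588 /5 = 60717.60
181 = 181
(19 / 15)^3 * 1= 6859 / 3375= 2.03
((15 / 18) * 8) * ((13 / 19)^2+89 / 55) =55232 / 3971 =13.91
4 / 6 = 2 / 3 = 0.67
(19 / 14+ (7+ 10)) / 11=1.67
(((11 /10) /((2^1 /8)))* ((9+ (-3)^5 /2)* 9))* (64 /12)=-23760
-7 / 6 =-1.17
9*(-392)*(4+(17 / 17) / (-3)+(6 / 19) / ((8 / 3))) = -253722 / 19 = -13353.79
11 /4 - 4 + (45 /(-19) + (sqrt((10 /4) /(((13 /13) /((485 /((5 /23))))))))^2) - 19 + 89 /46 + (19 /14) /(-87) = 5915392229 /1064532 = 5556.80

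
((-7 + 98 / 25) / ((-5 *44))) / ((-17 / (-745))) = 1043 / 1700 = 0.61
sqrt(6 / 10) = sqrt(15) / 5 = 0.77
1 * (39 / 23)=39 / 23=1.70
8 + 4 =12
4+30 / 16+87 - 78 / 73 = 53615 / 584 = 91.81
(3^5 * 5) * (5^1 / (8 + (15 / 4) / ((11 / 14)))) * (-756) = -101039400 / 281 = -359570.82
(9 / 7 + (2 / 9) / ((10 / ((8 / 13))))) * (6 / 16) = 0.49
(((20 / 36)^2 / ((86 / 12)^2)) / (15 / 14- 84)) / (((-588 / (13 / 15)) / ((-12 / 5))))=-104 / 405724221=-0.00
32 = 32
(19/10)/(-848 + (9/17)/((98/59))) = -15827/7061185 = -0.00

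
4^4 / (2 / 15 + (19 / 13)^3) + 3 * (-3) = 7470969 / 107279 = 69.64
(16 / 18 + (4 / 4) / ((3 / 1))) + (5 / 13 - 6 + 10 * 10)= 11186 / 117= 95.61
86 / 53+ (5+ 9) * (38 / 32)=7737 / 424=18.25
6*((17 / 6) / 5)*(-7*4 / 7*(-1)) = 68 / 5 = 13.60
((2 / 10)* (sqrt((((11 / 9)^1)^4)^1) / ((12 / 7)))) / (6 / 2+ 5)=847 / 38880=0.02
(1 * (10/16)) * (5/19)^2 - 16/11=-44833/31768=-1.41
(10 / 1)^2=100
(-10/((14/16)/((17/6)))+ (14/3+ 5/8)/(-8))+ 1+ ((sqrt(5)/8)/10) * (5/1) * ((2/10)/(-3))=-32.05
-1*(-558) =558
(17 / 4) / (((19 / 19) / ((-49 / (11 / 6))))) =-2499 / 22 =-113.59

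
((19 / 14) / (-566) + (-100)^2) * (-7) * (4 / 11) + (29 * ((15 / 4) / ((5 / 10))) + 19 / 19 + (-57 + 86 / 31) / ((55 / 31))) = -786549351 / 31130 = -25266.60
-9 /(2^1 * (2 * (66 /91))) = -273 /88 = -3.10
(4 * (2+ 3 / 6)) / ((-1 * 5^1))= -2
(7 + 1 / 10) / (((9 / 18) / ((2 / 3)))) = 142 / 15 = 9.47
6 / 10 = 3 / 5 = 0.60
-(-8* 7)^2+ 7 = -3129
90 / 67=1.34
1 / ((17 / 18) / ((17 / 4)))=9 / 2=4.50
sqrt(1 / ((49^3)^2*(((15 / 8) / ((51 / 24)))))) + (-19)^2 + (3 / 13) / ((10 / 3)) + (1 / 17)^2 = sqrt(255) / 1764735 + 13565501 / 37570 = 361.07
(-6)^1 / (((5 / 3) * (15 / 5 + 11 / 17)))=-153 / 155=-0.99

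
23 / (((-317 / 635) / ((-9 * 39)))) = 5126355 / 317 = 16171.47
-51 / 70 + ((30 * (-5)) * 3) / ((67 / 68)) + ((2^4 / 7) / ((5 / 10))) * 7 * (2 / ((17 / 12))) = -32870169 / 79730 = -412.27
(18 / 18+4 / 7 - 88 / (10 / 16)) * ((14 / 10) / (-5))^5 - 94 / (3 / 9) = -13757831177 / 48828125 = -281.76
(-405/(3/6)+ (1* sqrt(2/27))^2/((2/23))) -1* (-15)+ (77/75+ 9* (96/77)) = -40639289/51975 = -781.90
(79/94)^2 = 6241/8836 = 0.71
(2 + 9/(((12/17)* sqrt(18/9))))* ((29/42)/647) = 29/13587 + 493* sqrt(2)/72464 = 0.01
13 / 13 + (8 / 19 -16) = -277 / 19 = -14.58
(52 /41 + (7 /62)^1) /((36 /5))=17555 /91512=0.19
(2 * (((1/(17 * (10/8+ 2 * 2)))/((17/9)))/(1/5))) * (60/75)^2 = 384/10115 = 0.04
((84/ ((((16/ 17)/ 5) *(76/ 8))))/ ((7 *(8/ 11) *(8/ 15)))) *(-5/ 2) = -210375/ 4864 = -43.25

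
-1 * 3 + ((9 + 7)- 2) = 11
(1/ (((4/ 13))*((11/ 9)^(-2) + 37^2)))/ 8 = 1573/ 5303360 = 0.00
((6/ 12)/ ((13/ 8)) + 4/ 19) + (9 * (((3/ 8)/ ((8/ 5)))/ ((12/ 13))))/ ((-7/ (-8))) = 173167/ 55328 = 3.13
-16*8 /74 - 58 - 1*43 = -3801 /37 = -102.73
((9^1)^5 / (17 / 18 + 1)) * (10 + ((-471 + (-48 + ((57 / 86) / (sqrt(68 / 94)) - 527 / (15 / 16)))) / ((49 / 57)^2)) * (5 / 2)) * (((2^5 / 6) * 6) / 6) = -49643649770832 / 84035 + 131225537484 * sqrt(1598) / 12285917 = -590322713.12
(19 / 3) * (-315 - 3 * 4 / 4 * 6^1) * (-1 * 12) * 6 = 151848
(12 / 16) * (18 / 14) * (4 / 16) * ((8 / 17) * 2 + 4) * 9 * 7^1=5103 / 68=75.04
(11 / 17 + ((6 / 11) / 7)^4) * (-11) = -386705483 / 54327427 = -7.12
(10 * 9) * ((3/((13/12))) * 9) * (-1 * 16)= -466560/13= -35889.23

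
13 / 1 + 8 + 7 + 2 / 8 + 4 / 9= 1033 / 36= 28.69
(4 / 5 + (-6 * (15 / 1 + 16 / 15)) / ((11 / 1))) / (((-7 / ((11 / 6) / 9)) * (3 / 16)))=1168 / 945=1.24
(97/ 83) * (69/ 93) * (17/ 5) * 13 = 493051/ 12865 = 38.32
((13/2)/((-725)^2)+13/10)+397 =398.30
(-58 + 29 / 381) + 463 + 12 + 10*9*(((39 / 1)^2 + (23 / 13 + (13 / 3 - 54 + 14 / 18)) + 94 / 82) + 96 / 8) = 27262444168 / 203073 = 134249.48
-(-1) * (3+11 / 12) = 47 / 12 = 3.92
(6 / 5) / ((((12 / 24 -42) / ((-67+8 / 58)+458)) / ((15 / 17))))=-408348 / 40919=-9.98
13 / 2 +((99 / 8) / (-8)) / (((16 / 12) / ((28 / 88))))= 3139 / 512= 6.13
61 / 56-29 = -1563 / 56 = -27.91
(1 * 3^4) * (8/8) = 81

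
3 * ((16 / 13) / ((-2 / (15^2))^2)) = 607500 / 13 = 46730.77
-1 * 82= -82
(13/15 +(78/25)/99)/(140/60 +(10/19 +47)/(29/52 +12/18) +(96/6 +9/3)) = 2689089/180086500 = 0.01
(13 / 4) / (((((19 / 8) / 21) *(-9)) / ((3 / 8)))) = -91 / 76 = -1.20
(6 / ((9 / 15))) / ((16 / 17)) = 85 / 8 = 10.62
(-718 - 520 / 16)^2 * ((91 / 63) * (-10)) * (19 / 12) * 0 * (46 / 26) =0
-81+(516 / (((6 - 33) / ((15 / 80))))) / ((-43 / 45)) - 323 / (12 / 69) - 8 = -1942.50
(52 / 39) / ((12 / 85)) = 85 / 9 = 9.44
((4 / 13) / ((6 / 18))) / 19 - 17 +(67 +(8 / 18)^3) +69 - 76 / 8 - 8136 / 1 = -2890502227 / 360126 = -8026.36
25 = 25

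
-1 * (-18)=18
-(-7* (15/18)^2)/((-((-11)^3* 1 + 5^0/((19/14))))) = 133/36396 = 0.00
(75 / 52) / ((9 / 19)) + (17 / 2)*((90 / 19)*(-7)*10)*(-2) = 16716625 / 2964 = 5639.89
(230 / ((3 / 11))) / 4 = 210.83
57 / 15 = 19 / 5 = 3.80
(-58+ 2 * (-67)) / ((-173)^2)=-192 / 29929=-0.01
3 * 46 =138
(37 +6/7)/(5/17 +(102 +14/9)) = 40545/111223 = 0.36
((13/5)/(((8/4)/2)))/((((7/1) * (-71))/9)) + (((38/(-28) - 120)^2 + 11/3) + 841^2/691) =2272452897287/144239340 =15754.74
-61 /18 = -3.39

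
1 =1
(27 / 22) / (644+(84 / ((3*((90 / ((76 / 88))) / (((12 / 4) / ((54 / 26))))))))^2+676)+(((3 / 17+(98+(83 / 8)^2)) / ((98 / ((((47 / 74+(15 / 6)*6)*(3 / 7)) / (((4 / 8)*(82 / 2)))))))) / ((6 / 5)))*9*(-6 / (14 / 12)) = -2749174942134034594665 / 103830641759844387136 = -26.48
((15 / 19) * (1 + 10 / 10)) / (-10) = -0.16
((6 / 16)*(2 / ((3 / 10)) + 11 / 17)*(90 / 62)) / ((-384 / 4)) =-5595 / 134912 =-0.04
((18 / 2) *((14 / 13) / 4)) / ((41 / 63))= 3969 / 1066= 3.72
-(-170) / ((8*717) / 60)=425 / 239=1.78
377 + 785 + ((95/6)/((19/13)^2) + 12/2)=133997/114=1175.41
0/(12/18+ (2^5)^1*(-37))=0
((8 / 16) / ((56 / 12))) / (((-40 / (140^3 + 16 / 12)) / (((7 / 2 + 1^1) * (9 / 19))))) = -166698081 / 10640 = -15667.11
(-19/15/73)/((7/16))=-304/7665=-0.04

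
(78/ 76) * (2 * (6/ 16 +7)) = 2301/ 152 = 15.14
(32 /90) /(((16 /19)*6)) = 19 /270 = 0.07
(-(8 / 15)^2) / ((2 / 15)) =-32 / 15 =-2.13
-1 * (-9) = 9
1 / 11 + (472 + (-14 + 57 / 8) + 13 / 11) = 41043 / 88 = 466.40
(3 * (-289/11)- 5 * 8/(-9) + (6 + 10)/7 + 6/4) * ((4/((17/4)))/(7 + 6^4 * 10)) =-46040/8986131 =-0.01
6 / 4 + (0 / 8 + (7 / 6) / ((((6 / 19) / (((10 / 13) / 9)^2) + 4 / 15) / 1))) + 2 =874377 / 247922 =3.53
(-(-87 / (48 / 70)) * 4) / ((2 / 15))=15225 / 4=3806.25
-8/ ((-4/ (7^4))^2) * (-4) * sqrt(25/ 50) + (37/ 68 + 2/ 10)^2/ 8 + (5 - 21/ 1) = -14732791/ 924800 + 5764801 * sqrt(2) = 8152643.83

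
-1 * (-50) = 50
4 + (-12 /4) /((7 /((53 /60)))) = 507 /140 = 3.62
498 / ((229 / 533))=265434 / 229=1159.10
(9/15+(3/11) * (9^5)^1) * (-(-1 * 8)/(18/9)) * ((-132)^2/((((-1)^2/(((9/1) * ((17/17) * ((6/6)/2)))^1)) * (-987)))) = -8418339072/1645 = -5117531.35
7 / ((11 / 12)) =84 / 11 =7.64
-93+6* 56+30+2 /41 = 11195 /41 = 273.05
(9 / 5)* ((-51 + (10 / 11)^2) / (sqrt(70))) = -54639* sqrt(70) / 42350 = -10.79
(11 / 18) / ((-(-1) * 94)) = 0.01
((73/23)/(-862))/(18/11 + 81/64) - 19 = -384818617/20252259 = -19.00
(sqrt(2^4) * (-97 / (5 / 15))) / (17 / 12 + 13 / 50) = -349200 / 503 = -694.23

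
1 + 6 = 7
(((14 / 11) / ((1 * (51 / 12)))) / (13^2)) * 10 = 560 / 31603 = 0.02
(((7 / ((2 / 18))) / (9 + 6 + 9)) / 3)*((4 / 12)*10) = 35 / 12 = 2.92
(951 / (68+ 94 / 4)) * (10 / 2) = 3170 / 61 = 51.97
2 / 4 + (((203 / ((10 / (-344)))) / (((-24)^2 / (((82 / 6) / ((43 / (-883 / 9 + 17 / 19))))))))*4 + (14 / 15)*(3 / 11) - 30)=746135647 / 507870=1469.15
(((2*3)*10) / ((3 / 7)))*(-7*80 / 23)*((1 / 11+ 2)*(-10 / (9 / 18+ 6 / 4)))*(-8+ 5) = -1176000 / 11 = -106909.09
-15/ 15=-1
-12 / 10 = -6 / 5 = -1.20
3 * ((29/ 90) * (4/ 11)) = 0.35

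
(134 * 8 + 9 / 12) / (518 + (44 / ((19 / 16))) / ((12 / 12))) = 81529 / 42184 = 1.93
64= 64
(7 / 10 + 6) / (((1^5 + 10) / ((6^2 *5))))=1206 / 11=109.64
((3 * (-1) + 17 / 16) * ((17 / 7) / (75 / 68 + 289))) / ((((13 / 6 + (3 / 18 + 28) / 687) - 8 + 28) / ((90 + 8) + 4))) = -941689449 / 12640667060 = -0.07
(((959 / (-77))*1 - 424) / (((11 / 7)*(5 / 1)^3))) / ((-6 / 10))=33607 / 9075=3.70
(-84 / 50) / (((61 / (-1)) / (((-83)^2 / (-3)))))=-96446 / 1525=-63.24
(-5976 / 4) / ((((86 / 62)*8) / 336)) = -1945188 / 43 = -45236.93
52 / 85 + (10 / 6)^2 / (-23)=8639 / 17595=0.49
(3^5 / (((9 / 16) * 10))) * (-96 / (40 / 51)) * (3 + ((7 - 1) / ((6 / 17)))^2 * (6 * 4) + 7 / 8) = -917395956 / 25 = -36695838.24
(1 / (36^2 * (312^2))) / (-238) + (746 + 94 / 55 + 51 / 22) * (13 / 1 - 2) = 1238599475463163 / 150127810560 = 8250.30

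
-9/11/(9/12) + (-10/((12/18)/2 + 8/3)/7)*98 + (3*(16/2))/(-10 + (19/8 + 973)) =-12165112/254859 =-47.73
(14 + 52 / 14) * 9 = 1116 / 7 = 159.43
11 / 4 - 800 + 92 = -2821 / 4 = -705.25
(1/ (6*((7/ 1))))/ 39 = 1/ 1638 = 0.00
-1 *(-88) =88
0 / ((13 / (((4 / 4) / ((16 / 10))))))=0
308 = 308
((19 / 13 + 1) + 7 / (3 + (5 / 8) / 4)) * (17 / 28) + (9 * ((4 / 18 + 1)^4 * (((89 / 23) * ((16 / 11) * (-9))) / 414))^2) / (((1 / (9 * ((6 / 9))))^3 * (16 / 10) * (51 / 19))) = 850172950107671104 / 23236894605713607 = 36.59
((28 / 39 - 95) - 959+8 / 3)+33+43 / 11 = -144960 / 143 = -1013.71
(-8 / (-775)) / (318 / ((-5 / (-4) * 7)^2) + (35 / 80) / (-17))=106624 / 42636191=0.00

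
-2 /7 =-0.29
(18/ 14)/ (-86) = -9/ 602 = -0.01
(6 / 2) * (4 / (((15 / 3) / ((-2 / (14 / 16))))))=-5.49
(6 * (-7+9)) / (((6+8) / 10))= 60 / 7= 8.57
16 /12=4 /3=1.33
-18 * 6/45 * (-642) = 7704/5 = 1540.80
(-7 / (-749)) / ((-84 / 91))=-13 / 1284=-0.01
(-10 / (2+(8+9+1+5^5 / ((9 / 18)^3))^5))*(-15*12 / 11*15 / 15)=60 / 3593638367536478759509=0.00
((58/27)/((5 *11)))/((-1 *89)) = -58/132165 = -0.00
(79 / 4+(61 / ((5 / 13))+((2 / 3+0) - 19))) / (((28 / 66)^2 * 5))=3485163 / 19600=177.81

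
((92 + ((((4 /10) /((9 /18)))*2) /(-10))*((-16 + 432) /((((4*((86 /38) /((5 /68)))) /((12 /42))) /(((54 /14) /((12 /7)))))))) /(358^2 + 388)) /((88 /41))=3004439 /9044758030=0.00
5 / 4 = 1.25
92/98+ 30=1516/49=30.94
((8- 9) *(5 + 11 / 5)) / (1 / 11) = -396 / 5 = -79.20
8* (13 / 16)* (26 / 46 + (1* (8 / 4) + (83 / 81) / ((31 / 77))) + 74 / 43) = 44.40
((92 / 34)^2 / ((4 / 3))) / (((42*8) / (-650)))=-171925 / 16184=-10.62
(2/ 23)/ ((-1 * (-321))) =2/ 7383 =0.00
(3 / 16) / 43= 3 / 688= 0.00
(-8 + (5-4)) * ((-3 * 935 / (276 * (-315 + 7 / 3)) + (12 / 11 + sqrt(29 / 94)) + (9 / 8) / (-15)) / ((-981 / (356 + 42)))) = 1393 * sqrt(2726) / 46107 + 27506576 / 9238295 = 4.55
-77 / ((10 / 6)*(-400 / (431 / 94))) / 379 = 99561 / 71252000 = 0.00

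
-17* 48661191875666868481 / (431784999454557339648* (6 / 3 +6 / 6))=-0.64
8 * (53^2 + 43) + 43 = 22859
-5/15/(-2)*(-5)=-5/6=-0.83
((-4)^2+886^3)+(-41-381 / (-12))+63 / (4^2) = 695506466.69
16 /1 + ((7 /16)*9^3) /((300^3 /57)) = 16.00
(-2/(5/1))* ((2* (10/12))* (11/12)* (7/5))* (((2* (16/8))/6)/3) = -0.19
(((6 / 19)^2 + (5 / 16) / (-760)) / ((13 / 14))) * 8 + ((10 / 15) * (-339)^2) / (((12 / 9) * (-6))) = -9575.89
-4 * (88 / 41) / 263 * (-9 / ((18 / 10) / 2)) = 3520 / 10783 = 0.33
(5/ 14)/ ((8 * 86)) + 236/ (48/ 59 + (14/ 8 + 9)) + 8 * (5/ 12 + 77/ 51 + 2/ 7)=17028366813/ 446857376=38.11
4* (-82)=-328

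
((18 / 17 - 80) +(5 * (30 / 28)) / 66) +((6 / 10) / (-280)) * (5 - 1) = -78.87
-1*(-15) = 15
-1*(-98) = 98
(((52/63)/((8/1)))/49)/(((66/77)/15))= 65/1764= 0.04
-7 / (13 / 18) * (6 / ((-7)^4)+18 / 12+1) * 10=-1081530 / 4459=-242.55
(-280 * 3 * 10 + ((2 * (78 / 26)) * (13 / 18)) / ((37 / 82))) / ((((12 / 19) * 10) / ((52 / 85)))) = -115019749 / 141525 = -812.72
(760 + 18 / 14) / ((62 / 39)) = 207831 / 434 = 478.87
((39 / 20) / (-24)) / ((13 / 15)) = -3 / 32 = -0.09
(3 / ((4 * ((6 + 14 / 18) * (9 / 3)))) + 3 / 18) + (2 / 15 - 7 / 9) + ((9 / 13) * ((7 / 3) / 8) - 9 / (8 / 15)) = -610712 / 35685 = -17.11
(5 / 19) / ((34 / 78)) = 195 / 323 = 0.60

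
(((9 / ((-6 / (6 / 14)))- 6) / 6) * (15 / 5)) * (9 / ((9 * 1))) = -93 / 28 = -3.32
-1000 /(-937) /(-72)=-125 /8433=-0.01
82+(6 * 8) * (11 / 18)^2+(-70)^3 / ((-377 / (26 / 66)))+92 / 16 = 15988747 / 34452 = 464.09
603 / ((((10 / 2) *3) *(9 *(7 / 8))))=536 / 105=5.10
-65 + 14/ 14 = -64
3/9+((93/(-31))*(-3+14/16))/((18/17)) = 305/48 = 6.35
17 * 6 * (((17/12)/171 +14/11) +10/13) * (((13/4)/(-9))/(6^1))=-12.59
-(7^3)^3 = -40353607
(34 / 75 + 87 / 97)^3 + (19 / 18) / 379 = 719271267564011 / 291855712781250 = 2.46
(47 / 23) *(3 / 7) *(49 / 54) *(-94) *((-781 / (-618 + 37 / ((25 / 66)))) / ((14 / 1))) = -8.01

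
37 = 37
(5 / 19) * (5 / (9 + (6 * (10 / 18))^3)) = 675 / 23617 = 0.03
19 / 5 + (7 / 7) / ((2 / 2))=24 / 5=4.80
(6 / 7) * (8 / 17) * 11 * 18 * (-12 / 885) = -38016 / 35105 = -1.08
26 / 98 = 13 / 49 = 0.27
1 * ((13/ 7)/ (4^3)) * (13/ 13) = 0.03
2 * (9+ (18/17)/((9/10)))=346/17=20.35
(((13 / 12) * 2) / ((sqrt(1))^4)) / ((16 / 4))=13 / 24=0.54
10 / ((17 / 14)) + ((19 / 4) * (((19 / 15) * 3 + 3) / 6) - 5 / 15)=13.29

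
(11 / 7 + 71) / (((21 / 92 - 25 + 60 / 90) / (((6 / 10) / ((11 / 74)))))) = -31126176 / 2561405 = -12.15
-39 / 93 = -13 / 31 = -0.42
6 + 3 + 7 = 16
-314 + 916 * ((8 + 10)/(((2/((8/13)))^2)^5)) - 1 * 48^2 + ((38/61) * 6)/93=-682444317775191730/260690408086459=-2617.83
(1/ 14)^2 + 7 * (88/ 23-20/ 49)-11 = 58291/ 4508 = 12.93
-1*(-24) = 24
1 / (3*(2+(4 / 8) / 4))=8 / 51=0.16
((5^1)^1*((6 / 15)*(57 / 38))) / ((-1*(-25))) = 0.12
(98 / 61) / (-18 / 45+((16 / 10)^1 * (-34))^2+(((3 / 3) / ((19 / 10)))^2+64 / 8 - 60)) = 442225 / 800253327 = 0.00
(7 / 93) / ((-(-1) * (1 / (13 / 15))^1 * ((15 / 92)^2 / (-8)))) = -6161792 / 313875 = -19.63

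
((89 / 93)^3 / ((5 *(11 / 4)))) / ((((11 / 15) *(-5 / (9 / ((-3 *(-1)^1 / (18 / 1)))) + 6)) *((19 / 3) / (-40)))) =-2030310720 / 21848153371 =-0.09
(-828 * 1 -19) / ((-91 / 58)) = 7018 / 13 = 539.85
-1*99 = -99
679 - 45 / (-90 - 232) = 218683 / 322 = 679.14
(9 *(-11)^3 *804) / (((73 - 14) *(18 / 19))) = -10166178 / 59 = -172308.10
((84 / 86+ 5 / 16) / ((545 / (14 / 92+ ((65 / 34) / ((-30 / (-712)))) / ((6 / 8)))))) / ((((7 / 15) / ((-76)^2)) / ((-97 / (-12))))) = 13257901540913 / 923638968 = 14353.99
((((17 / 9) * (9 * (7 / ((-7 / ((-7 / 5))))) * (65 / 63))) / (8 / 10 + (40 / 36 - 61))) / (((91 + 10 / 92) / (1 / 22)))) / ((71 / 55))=-127075 / 791214699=-0.00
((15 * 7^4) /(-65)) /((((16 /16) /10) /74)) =-5330220 /13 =-410016.92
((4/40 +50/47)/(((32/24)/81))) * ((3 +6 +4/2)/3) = 487377/1880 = 259.24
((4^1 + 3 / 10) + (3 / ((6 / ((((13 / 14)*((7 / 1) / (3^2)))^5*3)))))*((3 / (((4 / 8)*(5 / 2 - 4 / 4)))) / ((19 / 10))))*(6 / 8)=73606369 / 19945440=3.69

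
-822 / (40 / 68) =-6987 / 5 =-1397.40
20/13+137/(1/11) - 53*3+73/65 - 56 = 84153/65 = 1294.66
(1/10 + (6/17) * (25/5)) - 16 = -14.14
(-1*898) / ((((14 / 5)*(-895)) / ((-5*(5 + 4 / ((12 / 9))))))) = -17960 / 1253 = -14.33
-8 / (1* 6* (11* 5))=-4 / 165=-0.02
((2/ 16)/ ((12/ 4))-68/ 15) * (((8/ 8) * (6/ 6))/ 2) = -539/ 240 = -2.25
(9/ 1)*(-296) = -2664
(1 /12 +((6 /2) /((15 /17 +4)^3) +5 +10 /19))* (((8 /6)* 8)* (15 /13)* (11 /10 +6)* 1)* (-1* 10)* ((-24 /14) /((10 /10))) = 8345920098400 /988619723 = 8441.99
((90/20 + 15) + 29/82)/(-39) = -814/1599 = -0.51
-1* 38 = -38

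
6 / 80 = 3 / 40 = 0.08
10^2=100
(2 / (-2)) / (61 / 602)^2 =-362404 / 3721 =-97.39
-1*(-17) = 17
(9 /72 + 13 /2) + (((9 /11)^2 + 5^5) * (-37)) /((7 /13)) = -1455291797 /6776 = -214771.52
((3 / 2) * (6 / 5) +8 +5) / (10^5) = 0.00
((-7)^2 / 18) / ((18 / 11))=539 / 324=1.66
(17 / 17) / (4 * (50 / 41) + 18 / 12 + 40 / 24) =246 / 1979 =0.12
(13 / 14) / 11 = 13 / 154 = 0.08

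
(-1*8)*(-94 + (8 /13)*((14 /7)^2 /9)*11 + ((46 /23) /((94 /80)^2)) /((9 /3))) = 187137712 /258453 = 724.07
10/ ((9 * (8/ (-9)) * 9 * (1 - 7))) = 5/ 216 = 0.02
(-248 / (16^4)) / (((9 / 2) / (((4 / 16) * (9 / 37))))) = -31 / 606208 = -0.00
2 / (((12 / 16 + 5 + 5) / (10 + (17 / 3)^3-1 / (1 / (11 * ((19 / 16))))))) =77285 / 2322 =33.28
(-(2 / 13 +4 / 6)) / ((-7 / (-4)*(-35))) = 128 / 9555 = 0.01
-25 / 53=-0.47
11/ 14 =0.79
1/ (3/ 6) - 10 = -8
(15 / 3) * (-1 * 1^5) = -5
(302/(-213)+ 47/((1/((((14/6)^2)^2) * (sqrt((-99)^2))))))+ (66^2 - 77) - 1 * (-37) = 90890525/639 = 142238.69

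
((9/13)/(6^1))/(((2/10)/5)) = 75/26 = 2.88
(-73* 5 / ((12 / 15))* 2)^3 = -6078390625 / 8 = -759798828.12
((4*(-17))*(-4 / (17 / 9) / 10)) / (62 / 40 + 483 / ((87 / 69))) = 8352 / 223079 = 0.04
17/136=1/8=0.12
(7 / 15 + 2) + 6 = 127 / 15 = 8.47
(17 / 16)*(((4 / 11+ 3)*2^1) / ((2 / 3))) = 1887 / 176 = 10.72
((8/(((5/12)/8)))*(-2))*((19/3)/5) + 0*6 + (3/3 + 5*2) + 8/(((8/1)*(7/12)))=-65871/175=-376.41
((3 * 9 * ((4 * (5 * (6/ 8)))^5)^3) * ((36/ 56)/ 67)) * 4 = 212816430725097656250/ 469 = 453766376812574960.02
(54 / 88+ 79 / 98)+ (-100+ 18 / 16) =-420227 / 4312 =-97.46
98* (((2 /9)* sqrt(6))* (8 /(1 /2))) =3136* sqrt(6) /9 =853.51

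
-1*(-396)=396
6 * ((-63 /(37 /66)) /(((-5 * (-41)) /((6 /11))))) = -13608 /7585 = -1.79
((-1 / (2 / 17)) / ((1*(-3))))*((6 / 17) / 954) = 1 / 954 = 0.00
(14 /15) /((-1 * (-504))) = 1 /540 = 0.00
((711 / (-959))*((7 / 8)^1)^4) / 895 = -243873 / 502231040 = -0.00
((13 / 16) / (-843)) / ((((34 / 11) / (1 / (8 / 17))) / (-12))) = 143 / 17984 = 0.01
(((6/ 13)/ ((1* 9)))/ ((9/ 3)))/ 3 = 2/ 351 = 0.01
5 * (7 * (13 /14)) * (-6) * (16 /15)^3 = -53248 /225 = -236.66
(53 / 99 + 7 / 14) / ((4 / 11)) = 205 / 72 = 2.85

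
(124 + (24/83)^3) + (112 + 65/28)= 3815921723/16010036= 238.35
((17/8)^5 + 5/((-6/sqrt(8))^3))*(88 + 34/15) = 3864.03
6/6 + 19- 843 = -823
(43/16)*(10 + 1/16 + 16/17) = 128699/4352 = 29.57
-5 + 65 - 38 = 22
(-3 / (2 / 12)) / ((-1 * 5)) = 18 / 5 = 3.60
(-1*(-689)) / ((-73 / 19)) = -179.33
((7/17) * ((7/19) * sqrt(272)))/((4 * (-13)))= -49 * sqrt(17)/4199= -0.05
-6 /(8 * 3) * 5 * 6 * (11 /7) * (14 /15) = -11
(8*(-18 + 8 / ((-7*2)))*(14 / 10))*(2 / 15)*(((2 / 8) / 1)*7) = -728 / 15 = -48.53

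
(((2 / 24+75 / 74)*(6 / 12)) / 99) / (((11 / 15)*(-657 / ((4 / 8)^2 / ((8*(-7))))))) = 2435 / 47438721792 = 0.00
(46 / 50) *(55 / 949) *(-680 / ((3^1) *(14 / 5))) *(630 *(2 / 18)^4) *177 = -50751800 / 691821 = -73.36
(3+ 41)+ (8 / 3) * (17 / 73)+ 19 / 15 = 16749 / 365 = 45.89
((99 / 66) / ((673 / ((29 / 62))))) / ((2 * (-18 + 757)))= 87 / 123342056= 0.00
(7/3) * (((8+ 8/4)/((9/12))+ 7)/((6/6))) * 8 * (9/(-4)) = -854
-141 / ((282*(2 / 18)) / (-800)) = 3600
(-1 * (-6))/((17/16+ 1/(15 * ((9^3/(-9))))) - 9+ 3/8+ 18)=116640/202889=0.57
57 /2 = 28.50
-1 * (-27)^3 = 19683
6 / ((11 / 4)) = 2.18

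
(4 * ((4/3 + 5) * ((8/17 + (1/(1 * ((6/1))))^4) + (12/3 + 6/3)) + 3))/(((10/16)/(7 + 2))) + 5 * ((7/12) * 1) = 2536.47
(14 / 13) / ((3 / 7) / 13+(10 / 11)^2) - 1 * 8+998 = 9380228 / 9463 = 991.25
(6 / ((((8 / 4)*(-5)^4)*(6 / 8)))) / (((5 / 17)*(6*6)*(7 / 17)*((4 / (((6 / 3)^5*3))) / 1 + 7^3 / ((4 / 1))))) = 2312 / 135121875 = 0.00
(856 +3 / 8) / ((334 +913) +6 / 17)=116467 / 169640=0.69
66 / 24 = 11 / 4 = 2.75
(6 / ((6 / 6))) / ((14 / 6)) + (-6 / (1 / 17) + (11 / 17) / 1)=-11755 / 119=-98.78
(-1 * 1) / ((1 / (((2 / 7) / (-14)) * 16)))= 16 / 49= 0.33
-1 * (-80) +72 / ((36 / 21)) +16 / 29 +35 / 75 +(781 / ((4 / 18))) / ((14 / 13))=41247359 / 12180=3386.48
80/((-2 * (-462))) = 20/231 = 0.09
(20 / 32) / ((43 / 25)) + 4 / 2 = 2.36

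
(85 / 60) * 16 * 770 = 52360 / 3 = 17453.33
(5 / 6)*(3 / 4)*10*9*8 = 450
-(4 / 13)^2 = -16 / 169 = -0.09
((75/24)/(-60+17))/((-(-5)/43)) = -5/8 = -0.62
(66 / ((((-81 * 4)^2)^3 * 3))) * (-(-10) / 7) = 55 / 2024454917495808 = 0.00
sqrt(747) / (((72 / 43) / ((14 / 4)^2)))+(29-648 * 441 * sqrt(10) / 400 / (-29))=29+35721 * sqrt(10) / 1450+2107 * sqrt(83) / 96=306.86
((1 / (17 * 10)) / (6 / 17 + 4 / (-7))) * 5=-7 / 52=-0.13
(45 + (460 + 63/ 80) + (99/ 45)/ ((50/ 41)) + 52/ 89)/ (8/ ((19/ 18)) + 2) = 132203881/ 2492000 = 53.05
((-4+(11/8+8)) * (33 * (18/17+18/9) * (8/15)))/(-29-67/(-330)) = -2904/289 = -10.05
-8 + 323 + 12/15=1579/5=315.80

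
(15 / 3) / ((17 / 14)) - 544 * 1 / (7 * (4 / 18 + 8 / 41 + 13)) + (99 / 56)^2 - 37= -9383106433 / 263947712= -35.55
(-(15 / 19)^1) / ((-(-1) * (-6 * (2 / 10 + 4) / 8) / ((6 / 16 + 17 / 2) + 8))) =1125 / 266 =4.23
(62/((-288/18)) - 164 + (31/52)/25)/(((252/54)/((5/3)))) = -59.95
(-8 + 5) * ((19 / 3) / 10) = -19 / 10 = -1.90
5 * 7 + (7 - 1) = 41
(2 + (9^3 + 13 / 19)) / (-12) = -2317 / 38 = -60.97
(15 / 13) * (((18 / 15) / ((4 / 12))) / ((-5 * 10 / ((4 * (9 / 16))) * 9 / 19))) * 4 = -513 / 325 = -1.58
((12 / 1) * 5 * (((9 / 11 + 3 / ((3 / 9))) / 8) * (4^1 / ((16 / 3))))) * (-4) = -220.91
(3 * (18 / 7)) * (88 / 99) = 48 / 7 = 6.86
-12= -12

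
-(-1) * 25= 25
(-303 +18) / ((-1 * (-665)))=-3 / 7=-0.43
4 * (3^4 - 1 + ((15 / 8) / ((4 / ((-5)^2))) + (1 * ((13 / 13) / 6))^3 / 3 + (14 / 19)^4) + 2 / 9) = 31157023387 / 84448008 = 368.95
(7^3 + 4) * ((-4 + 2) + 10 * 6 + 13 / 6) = 125267 / 6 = 20877.83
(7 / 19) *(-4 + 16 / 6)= -0.49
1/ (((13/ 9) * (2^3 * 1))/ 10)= 0.87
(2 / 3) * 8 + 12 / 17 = 308 / 51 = 6.04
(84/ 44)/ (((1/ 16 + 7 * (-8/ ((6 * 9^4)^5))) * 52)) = 248162267350270030686012/ 422466717036769218901945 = 0.59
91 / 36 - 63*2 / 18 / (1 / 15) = -3689 / 36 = -102.47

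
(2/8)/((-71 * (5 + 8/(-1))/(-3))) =-1/284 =-0.00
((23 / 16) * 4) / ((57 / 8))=46 / 57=0.81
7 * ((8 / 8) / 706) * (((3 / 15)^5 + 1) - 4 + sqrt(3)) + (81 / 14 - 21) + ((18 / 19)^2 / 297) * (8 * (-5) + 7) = -85544382311 / 5575193750 + 7 * sqrt(3) / 706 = -15.33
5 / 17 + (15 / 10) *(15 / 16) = 925 / 544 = 1.70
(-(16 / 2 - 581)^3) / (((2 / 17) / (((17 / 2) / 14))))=54370297413 / 56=970898168.09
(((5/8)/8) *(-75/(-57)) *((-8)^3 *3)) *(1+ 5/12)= -223.68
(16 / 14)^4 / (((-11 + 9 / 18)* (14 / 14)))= -8192 / 50421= -0.16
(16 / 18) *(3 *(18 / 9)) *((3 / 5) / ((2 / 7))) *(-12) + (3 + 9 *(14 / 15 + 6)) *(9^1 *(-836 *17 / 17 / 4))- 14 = -615829 / 5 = -123165.80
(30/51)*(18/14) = 90/119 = 0.76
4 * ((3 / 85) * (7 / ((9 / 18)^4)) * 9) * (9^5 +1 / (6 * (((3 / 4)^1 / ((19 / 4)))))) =714269472 / 85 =8403170.26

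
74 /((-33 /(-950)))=70300 /33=2130.30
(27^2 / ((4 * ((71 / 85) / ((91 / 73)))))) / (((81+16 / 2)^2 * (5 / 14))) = 0.10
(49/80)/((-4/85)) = -833/64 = -13.02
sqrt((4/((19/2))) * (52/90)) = 4 * sqrt(1235)/285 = 0.49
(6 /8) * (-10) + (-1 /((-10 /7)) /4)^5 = -767983193 /102400000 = -7.50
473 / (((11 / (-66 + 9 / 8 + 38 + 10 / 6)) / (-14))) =182105 / 12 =15175.42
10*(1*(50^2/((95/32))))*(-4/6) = -320000/57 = -5614.04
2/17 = 0.12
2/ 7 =0.29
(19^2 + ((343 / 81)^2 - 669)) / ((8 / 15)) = -9515695 / 17496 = -543.88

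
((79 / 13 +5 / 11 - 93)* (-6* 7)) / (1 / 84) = 43623720 / 143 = 305060.98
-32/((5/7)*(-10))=4.48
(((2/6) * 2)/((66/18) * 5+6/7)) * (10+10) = 280/403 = 0.69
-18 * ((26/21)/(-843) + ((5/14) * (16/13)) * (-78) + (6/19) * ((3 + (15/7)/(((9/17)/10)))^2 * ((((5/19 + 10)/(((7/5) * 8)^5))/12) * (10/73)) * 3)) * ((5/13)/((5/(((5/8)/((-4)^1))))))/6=-308320099044348747155/249394678457340788736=-1.24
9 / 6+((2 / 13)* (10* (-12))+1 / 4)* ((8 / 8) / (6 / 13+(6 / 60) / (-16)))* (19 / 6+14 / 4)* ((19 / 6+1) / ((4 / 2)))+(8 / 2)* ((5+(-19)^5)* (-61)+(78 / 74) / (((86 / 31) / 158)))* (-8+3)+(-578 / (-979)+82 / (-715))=-500464479351624979 / 165670830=-3020836434.22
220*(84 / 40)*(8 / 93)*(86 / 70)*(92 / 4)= 174064 / 155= 1122.99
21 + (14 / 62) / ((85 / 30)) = 11109 / 527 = 21.08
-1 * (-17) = 17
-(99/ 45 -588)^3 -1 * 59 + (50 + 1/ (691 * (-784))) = 13612948629937091/ 67718000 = 201024079.71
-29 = -29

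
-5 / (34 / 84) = -210 / 17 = -12.35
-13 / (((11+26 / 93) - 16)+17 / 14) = 16926 / 4565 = 3.71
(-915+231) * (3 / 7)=-2052 / 7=-293.14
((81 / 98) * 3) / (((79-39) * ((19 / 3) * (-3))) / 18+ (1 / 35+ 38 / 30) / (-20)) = -54675 / 932428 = -0.06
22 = 22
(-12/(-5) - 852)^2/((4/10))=9022752/5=1804550.40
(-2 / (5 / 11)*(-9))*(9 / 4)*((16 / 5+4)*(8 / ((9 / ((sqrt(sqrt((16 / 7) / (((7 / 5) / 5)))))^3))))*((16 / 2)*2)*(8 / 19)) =14598144*sqrt(35) / 4655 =18552.91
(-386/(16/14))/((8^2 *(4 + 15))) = -0.28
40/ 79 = 0.51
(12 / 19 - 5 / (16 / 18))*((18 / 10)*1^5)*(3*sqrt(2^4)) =-20493 / 190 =-107.86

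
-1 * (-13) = 13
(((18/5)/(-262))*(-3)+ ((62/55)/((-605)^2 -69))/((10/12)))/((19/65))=1766353524/12524386655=0.14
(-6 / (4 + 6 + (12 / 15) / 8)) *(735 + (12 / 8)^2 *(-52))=-37080 / 101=-367.13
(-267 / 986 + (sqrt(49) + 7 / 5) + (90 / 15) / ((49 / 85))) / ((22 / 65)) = 58214949 / 1062908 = 54.77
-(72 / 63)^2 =-64 / 49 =-1.31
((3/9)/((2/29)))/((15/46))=667/45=14.82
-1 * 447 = -447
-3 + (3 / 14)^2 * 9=-507 / 196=-2.59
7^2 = 49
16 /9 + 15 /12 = 109 /36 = 3.03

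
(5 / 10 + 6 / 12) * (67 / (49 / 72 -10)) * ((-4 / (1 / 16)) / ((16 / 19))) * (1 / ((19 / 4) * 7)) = 77184 / 4697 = 16.43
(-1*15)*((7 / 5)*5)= -105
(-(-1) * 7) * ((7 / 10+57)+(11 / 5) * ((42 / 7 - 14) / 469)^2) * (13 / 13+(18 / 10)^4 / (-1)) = -10762723144 / 2805625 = -3836.12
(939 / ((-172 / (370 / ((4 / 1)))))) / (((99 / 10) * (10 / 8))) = -57905 / 1419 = -40.81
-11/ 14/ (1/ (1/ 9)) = -11/ 126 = -0.09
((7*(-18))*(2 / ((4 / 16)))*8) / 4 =-2016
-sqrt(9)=-3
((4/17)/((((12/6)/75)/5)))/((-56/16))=-1500/119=-12.61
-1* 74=-74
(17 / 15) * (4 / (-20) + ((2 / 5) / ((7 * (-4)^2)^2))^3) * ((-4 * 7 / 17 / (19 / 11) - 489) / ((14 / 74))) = 7223494021636563313 / 12305550802944000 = 587.01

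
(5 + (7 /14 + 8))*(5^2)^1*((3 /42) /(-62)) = -675 /1736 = -0.39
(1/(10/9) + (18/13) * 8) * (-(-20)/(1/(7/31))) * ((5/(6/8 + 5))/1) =435960/9269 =47.03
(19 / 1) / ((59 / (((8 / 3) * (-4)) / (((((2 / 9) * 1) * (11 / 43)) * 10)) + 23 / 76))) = -77167 / 12980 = -5.95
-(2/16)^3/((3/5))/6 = -5/9216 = -0.00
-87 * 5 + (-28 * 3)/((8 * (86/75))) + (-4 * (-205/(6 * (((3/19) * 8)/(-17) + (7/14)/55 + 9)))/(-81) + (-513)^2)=3485900488222567/13268265588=262724.65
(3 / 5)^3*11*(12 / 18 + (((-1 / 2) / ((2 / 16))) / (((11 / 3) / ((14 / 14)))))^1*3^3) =-342 / 5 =-68.40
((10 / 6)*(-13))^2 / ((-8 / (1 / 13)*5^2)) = -13 / 72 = -0.18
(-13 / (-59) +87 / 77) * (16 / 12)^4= 1570304 / 367983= 4.27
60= 60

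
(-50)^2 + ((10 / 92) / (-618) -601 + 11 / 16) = 216017245 / 113712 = 1899.69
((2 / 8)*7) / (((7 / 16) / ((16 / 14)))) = 32 / 7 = 4.57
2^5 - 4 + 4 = 32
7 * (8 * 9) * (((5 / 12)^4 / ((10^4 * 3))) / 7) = 1 / 13824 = 0.00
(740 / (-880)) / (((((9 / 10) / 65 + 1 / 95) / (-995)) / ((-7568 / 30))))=-181866100 / 21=-8660290.48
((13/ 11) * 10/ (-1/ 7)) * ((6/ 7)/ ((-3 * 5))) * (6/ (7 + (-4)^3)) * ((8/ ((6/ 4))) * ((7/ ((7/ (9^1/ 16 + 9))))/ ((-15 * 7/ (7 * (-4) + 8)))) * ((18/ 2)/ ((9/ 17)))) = -120224/ 1463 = -82.18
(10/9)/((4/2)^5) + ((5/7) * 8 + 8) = 13859/1008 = 13.75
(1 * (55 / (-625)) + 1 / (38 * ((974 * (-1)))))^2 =165858264049 / 21404502250000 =0.01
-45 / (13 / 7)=-315 / 13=-24.23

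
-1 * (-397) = 397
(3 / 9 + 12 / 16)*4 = 4.33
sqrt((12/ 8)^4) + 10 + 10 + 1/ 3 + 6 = 343/ 12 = 28.58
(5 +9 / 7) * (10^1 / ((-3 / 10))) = -4400 / 21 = -209.52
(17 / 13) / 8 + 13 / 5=1437 / 520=2.76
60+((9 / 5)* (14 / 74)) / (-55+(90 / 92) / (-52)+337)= 356528076 / 5942015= 60.00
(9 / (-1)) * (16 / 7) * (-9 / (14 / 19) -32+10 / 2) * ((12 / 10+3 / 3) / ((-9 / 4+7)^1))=1739232 / 4655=373.63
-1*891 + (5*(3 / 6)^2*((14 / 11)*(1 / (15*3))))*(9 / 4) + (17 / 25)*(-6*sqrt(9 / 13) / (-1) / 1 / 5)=-78401 / 88 + 306*sqrt(13) / 1625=-890.24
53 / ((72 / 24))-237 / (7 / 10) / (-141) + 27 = 47.07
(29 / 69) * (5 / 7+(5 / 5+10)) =2378 / 483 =4.92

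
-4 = -4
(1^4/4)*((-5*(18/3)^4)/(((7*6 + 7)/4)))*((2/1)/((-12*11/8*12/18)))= 12960/539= 24.04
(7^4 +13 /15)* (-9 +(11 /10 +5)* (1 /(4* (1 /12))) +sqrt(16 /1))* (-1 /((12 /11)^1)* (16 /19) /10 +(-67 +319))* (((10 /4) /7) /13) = 646684586 /2925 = 221088.75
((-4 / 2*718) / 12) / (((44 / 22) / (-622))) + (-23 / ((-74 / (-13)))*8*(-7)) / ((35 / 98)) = 21006689 / 555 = 37849.89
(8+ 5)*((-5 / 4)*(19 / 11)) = -1235 / 44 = -28.07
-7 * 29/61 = -203/61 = -3.33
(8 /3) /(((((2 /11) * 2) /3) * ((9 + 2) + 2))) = 22 /13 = 1.69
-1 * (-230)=230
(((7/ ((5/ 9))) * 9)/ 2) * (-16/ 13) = -4536/ 65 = -69.78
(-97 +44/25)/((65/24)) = -57144/1625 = -35.17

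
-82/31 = -2.65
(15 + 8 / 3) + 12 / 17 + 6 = 24.37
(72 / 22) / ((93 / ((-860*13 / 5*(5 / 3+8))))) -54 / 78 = -3374957 / 4433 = -761.33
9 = 9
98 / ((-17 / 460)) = -45080 / 17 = -2651.76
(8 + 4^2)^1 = 24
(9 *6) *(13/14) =351/7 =50.14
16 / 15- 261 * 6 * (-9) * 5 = 1057066 / 15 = 70471.07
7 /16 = 0.44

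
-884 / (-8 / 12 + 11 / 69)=60996 / 35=1742.74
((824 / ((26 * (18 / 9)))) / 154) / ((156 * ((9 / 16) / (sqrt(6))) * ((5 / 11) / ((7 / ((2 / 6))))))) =412 * sqrt(6) / 7605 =0.13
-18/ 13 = -1.38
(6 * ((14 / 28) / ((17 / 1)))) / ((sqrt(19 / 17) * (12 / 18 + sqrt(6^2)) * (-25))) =-0.00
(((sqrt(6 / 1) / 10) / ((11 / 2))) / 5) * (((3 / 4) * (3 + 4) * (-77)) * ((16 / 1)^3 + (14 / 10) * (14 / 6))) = -3012961 * sqrt(6) / 500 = -14760.43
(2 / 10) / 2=1 / 10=0.10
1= 1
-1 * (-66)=66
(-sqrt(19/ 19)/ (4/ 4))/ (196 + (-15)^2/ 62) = -62/ 12377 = -0.01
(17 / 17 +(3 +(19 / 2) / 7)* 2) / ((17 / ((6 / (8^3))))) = 0.01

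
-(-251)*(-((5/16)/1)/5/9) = -251/144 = -1.74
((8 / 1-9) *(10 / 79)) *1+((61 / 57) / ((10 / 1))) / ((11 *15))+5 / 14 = 6012554 / 26004825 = 0.23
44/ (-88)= -1/ 2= -0.50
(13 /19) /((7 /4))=0.39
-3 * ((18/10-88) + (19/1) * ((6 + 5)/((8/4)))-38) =59.10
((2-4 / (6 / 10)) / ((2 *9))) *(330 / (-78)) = 1.10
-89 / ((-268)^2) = -89 / 71824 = -0.00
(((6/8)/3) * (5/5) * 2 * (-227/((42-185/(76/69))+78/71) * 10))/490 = 612446/33013995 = 0.02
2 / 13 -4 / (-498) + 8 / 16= 4285 / 6474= 0.66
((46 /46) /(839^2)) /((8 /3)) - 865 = -4871133317 /5631368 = -865.00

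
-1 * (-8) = 8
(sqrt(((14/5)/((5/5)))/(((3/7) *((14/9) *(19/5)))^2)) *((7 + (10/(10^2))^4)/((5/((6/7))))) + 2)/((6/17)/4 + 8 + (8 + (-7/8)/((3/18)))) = 10710153 *sqrt(70)/1225262500 + 136/737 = 0.26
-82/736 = -41/368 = -0.11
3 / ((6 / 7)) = 7 / 2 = 3.50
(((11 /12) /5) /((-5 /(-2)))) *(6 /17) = 11 /425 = 0.03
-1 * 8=-8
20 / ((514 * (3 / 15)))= 50 / 257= 0.19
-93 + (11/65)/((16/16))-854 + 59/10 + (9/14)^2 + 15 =-925.52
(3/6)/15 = 1/30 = 0.03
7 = 7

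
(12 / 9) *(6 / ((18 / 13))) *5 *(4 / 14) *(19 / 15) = 1976 / 189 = 10.46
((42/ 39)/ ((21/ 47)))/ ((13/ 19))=1786/ 507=3.52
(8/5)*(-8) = -12.80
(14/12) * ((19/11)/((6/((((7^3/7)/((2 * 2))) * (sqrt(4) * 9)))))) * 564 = 918897/22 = 41768.05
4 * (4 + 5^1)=36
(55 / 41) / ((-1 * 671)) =-5 / 2501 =-0.00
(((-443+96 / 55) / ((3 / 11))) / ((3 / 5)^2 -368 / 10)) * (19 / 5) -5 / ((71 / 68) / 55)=-18368219 / 194043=-94.66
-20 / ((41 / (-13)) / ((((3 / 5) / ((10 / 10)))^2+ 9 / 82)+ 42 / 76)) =1035372 / 159695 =6.48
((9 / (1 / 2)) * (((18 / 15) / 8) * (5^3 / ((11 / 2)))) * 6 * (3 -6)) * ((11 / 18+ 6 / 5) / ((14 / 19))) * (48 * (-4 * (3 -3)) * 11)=0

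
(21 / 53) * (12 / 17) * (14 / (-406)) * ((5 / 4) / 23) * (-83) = 26145 / 600967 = 0.04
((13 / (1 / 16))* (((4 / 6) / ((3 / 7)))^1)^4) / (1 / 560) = 4474695680 / 6561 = 682014.28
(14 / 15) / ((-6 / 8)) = -56 / 45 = -1.24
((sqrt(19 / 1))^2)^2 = 361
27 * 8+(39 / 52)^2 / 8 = 27657 / 128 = 216.07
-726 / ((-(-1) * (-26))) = 363 / 13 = 27.92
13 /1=13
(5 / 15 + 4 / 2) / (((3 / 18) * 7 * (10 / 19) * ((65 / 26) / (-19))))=-722 / 25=-28.88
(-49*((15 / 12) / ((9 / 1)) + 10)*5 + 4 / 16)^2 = 6169152.05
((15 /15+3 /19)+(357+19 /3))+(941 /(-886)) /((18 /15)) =36725677 /101004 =363.61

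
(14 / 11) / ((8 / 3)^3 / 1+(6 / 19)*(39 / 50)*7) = 0.06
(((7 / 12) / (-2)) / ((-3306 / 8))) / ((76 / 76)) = 7 / 9918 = 0.00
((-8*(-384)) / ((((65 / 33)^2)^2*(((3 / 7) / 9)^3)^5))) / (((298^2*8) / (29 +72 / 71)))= 587375125953931437.39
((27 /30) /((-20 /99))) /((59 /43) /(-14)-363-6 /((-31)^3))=7989678081 /651186212300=0.01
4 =4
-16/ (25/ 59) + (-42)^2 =43156/ 25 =1726.24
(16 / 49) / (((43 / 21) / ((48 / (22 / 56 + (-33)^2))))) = 0.01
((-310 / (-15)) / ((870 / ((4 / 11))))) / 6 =62 / 43065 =0.00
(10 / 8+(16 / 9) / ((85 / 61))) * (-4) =-7729 / 765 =-10.10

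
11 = 11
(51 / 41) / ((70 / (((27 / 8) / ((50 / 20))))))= 1377 / 57400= 0.02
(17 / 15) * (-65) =-221 / 3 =-73.67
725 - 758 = -33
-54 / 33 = -18 / 11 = -1.64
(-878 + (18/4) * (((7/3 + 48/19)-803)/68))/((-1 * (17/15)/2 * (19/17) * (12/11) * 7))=66143935/343672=192.46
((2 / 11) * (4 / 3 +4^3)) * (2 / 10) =392 / 165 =2.38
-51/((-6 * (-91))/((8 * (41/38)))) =-1394/1729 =-0.81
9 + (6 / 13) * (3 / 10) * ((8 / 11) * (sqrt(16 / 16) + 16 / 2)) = 9.91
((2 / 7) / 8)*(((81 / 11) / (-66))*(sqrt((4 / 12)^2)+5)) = -18 / 847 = -0.02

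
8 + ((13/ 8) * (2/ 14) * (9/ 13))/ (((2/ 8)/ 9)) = 193/ 14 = 13.79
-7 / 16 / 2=-0.22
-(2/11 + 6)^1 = -68/11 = -6.18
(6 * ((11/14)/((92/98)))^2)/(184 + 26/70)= 207515/9103032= 0.02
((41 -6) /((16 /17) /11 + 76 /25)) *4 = 163625 /3653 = 44.79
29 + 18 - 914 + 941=74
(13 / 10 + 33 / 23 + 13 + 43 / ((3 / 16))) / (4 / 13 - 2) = -2198261 / 15180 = -144.81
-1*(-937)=937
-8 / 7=-1.14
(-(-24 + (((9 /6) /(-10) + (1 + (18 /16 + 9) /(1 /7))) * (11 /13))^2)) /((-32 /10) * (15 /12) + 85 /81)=1240.19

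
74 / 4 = 18.50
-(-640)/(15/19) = 810.67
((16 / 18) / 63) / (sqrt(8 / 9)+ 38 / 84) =-304 / 32589+ 448 * sqrt(2) / 32589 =0.01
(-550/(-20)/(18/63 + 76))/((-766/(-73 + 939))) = -166705/409044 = -0.41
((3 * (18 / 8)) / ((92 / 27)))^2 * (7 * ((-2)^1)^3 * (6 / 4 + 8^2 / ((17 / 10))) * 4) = -4951435797 / 143888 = -34411.74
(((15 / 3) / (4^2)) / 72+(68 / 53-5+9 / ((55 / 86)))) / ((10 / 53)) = 34789999 / 633600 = 54.91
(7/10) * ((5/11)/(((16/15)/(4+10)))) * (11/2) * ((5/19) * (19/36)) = 1225/384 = 3.19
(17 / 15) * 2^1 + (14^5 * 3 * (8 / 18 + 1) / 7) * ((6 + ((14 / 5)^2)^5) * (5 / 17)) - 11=288970700969586541 / 99609375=2901039194.05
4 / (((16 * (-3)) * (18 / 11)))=-11 / 216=-0.05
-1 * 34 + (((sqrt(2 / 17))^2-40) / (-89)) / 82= -2108783 / 62033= -33.99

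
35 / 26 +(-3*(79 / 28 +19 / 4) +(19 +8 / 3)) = 0.30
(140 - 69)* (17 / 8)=1207 / 8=150.88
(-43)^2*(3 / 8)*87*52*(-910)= -2854513935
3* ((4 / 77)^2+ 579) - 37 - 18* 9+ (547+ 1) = 12367942 / 5929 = 2086.01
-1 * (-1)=1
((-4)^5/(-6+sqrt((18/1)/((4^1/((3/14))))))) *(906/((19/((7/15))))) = 4329472 *sqrt(21)/31065+121225216/31065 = 4540.97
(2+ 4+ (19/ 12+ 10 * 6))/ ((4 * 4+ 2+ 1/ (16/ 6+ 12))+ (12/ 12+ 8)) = 8921/ 3573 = 2.50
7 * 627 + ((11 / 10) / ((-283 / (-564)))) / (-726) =68314738 / 15565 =4389.00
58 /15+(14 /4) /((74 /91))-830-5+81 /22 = -20101261 /24420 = -823.15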